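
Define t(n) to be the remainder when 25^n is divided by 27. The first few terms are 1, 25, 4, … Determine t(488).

4

t(0) = 1; t(1) = 25; t(2) = 4; t(3) = 19; t(4) = 16; t(5) = 22; t(6) = 10; t(7) = 7; t(8) = 13; t(9) = 1.
Since t(9) = t(0) = 1, the sequence is periodic with period 9.
So t(488) = t(0 + ((488-0) mod 9)) = t(2) = 4.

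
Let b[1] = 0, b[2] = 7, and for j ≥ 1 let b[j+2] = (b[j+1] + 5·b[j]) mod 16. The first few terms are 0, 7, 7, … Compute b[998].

Computing terms: b[1] = 0, b[2] = 7, b[3] = 7, b[4] = 10, b[5] = 13, b[6] = 15, b[7] = 0, b[8] = 11, b[9] = 11, b[10] = 2, b[11] = 9, b[12] = 3, b[13] = 0, b[14] = 15, b[15] = 15, b[16] = 10, b[17] = 5, b[18] = 7, b[19] = 0, b[20] = 3, b[21] = 3, b[22] = 2, b[23] = 1, b[24] = 11, b[25] = 0, b[26] = 7.
Since (b[25], b[26]) = (b[1], b[2]) = (0, 7) (two consecutive terms determine the rest), the sequence is periodic with period 24.
(998 - 1) mod 24 = 13, so b[998] = b[14] = 15.

15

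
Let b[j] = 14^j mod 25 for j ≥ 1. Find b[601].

14

Listing terms: b[1] = 14,  b[2] = 21,  b[3] = 19,  b[4] = 16,  b[5] = 24,  b[6] = 11,  b[7] = 4,  b[8] = 6,  b[9] = 9,  b[10] = 1,  b[11] = 14.
Since b[11] = b[1] = 14, the sequence is periodic with period 10.
(601 - 1) mod 10 = 0, so b[601] = b[1] = 14.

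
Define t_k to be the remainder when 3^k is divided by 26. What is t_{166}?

3

Computing terms: t_0 = 1; t_1 = 3; t_2 = 9; t_3 = 1.
Since t_3 = t_0 = 1, the sequence is periodic with period 3.
(166 - 0) mod 3 = 1, so t_{166} = t_1 = 3.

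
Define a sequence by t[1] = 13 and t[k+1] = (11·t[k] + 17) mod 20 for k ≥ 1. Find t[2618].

12

Computing terms: t[1] = 13,  t[2] = 0,  t[3] = 17,  t[4] = 4,  t[5] = 1,  t[6] = 8,  t[7] = 5,  t[8] = 12,  t[9] = 9,  t[10] = 16,  t[11] = 13.
The sequence repeats with period 10.
So t[2618] = t[1 + ((2618-1) mod 10)] = t[8] = 12.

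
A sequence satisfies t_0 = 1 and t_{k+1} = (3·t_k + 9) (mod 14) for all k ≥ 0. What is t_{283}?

12

Computing terms: t_0 = 1, t_1 = 12, t_2 = 3, t_3 = 4, t_4 = 7, t_5 = 2, t_6 = 1.
The sequence repeats with period 6.
So t_{283} = t_{0 + ((283-0) mod 6)} = t_1 = 12.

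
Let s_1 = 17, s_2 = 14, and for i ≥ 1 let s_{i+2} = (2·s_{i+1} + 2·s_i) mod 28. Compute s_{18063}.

Computing terms: s_1 = 17,  s_2 = 14,  s_3 = 6,  s_4 = 12,  s_5 = 8,  s_6 = 12,  s_7 = 12,  s_8 = 20,  s_9 = 8,  s_{10} = 0,  s_{11} = 16,  s_{12} = 4,  s_{13} = 12,  s_{14} = 4,  s_{15} = 4,  s_{16} = 16,  s_{17} = 12,  s_{18} = 0,  s_{19} = 24,  s_{20} = 20,  s_{21} = 4,  s_{22} = 20,  s_{23} = 20,  s_{24} = 24,  s_{25} = 4,  s_{26} = 0,  s_{27} = 8,  s_{28} = 16,  s_{29} = 20,  s_{30} = 16,  s_{31} = 16,  s_{32} = 8,  s_{33} = 20,  s_{34} = 0,  s_{35} = 12,  s_{36} = 24,  s_{37} = 16,  s_{38} = 24,  s_{39} = 24,  s_{40} = 12,  s_{41} = 16,  s_{42} = 0,  s_{43} = 4,  s_{44} = 8,  s_{45} = 24,  s_{46} = 8,  s_{47} = 8,  s_{48} = 4,  s_{49} = 24,  s_{50} = 0,  s_{51} = 20,  s_{52} = 12,  s_{53} = 8.
Since (s_{52}, s_{53}) = (s_4, s_5) = (12, 8) (two consecutive terms determine the rest), the sequence is eventually periodic: after a pre-period of length 3 it cycles with period 48.
For i ≥ 4, s_i depends only on (i - 4) mod 48. (18063 - 4) mod 48 = 11, so s_{18063} = s_{15} = 4.

4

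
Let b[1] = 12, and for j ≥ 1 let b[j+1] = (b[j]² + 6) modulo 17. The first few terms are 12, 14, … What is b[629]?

b[1] = 12; b[2] = 14; b[3] = 15; b[4] = 10; b[5] = 4; b[6] = 5; b[7] = 14.
Since b[7] = b[2] = 14, the sequence is eventually periodic: after a pre-period of length 1 it cycles with period 5.
For j ≥ 2, b[j] depends only on (j - 2) mod 5. (629 - 2) mod 5 = 2, so b[629] = b[4] = 10.

10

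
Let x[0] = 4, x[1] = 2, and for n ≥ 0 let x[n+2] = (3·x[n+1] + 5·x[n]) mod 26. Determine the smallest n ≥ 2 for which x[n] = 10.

We have x[0] = 4, x[1] = 2, x[2] = 0, x[3] = 10, x[4] = 4, x[5] = 10, x[6] = 24, x[7] = 18, x[8] = 18, x[9] = 14, x[10] = 2, x[11] = 24, x[12] = 4, x[13] = 2.
Since (x[12], x[13]) = (x[0], x[1]) = (4, 2) (two consecutive terms determine the rest), the sequence is periodic with period 12.
The value 10 first appears (with n ≥ 2) at x[3].

3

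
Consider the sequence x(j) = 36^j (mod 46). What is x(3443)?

x(1) = 36,  x(2) = 8,  x(3) = 12,  x(4) = 18,  x(5) = 4,  x(6) = 6,  x(7) = 32,  x(8) = 2,  x(9) = 26,  x(10) = 16,  x(11) = 24,  x(12) = 36.
The sequence repeats with period 11.
(3443 - 1) mod 11 = 10, so x(3443) = x(11) = 24.

24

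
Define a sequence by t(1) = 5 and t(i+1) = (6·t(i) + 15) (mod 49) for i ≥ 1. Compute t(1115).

47

Listing terms: t(1) = 5, t(2) = 45, t(3) = 40, t(4) = 10, t(5) = 26, t(6) = 24, t(7) = 12, t(8) = 38, t(9) = 47, t(10) = 3, t(11) = 33, t(12) = 17, t(13) = 19, t(14) = 31, t(15) = 5.
The sequence repeats with period 14.
(1115 - 1) mod 14 = 8, so t(1115) = t(9) = 47.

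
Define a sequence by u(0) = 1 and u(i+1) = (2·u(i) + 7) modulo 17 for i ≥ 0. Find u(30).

12

Computing terms: u(0) = 1; u(1) = 9; u(2) = 8; u(3) = 6; u(4) = 2; u(5) = 11; u(6) = 12; u(7) = 14; u(8) = 1.
Since u(8) = u(0) = 1, the sequence is periodic with period 8.
So u(30) = u(0 + ((30-0) mod 8)) = u(6) = 12.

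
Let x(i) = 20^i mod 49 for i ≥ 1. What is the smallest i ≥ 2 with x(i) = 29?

Computing terms: x(1) = 20; x(2) = 8; x(3) = 13; x(4) = 15; x(5) = 6; x(6) = 22; x(7) = 48; x(8) = 29; x(9) = 41; x(10) = 36; x(11) = 34; x(12) = 43; x(13) = 27; x(14) = 1; x(15) = 20.
Since x(15) = x(1) = 20, the sequence is periodic with period 14.
The value 29 first appears (with i ≥ 2) at x(8).

8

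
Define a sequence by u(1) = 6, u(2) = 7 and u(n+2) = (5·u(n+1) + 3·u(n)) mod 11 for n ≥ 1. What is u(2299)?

Listing terms: u(1) = 6; u(2) = 7; u(3) = 9; u(4) = 0; u(5) = 5; u(6) = 3; u(7) = 8; u(8) = 5; u(9) = 5; u(10) = 7; u(11) = 6; u(12) = 7.
Since (u(11), u(12)) = (u(1), u(2)) = (6, 7) (two consecutive terms determine the rest), the sequence is periodic with period 10.
(2299 - 1) mod 10 = 8, so u(2299) = u(9) = 5.

5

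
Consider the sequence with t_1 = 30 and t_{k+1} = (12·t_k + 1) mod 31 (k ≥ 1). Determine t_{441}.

1

Computing terms: t_1 = 30, t_2 = 20, t_3 = 24, t_4 = 10, t_5 = 28, t_6 = 27, t_7 = 15, t_8 = 26, t_9 = 3, t_{10} = 6, t_{11} = 11, t_{12} = 9, t_{13} = 16, t_{14} = 7, t_{15} = 23, t_{16} = 29, t_{17} = 8, t_{18} = 4, t_{19} = 18, t_{20} = 0, t_{21} = 1, t_{22} = 13, t_{23} = 2, t_{24} = 25, t_{25} = 22, t_{26} = 17, t_{27} = 19, t_{28} = 12, t_{29} = 21, t_{30} = 5, t_{31} = 30.
The sequence repeats with period 30.
So t_{441} = t_{1 + ((441-1) mod 30)} = t_{21} = 1.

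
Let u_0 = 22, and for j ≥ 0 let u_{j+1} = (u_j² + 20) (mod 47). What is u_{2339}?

We have u_0 = 22; u_1 = 34; u_2 = 1; u_3 = 21; u_4 = 38; u_5 = 7; u_6 = 22.
The sequence repeats with period 6.
(2339 - 0) mod 6 = 5, so u_{2339} = u_5 = 7.

7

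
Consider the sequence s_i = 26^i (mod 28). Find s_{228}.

8

Listing terms: s_0 = 1, s_1 = 26, s_2 = 4, s_3 = 20, s_4 = 16, s_5 = 24, s_6 = 8, s_7 = 12, s_8 = 4.
Since s_8 = s_2 = 4, the sequence is eventually periodic: after a pre-period of length 2 it cycles with period 6.
For i ≥ 2, s_i depends only on (i - 2) mod 6. (228 - 2) mod 6 = 4, so s_{228} = s_6 = 8.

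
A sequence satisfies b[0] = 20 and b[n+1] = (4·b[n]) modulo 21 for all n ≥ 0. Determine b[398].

5

Computing terms: b[0] = 20,  b[1] = 17,  b[2] = 5,  b[3] = 20.
Since b[3] = b[0] = 20, the sequence is periodic with period 3.
(398 - 0) mod 3 = 2, so b[398] = b[2] = 5.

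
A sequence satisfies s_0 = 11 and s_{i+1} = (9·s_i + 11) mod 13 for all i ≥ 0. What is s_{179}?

Computing terms: s_0 = 11, s_1 = 6, s_2 = 0, s_3 = 11.
Since s_3 = s_0 = 11, the sequence is periodic with period 3.
So s_{179} = s_{0 + ((179-0) mod 3)} = s_2 = 0.

0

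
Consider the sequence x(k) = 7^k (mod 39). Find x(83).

28

We have x(0) = 1,  x(1) = 7,  x(2) = 10,  x(3) = 31,  x(4) = 22,  x(5) = 37,  x(6) = 25,  x(7) = 19,  x(8) = 16,  x(9) = 34,  x(10) = 4,  x(11) = 28,  x(12) = 1.
Since x(12) = x(0) = 1, the sequence is periodic with period 12.
(83 - 0) mod 12 = 11, so x(83) = x(11) = 28.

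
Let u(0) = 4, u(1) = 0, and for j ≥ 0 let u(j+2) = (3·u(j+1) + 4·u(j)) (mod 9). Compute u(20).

7

Computing terms: u(0) = 4, u(1) = 0, u(2) = 7, u(3) = 3, u(4) = 1, u(5) = 6, u(6) = 4, u(7) = 0.
Since (u(6), u(7)) = (u(0), u(1)) = (4, 0) (two consecutive terms determine the rest), the sequence is periodic with period 6.
(20 - 0) mod 6 = 2, so u(20) = u(2) = 7.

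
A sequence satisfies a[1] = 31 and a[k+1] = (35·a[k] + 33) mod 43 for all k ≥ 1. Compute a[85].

We have a[1] = 31, a[2] = 0, a[3] = 33, a[4] = 27, a[5] = 32, a[6] = 35, a[7] = 11, a[8] = 31.
Since a[8] = a[1] = 31, the sequence is periodic with period 7.
So a[85] = a[1 + ((85-1) mod 7)] = a[1] = 31.

31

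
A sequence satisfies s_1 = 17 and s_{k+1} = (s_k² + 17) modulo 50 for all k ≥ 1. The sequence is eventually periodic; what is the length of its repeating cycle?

We have s_1 = 17; s_2 = 6; s_3 = 3; s_4 = 26; s_5 = 43; s_6 = 16; s_7 = 23; s_8 = 46; s_9 = 33; s_{10} = 6.
Since s_{10} = s_2 = 6, the sequence is eventually periodic: after a pre-period of length 1 it cycles with period 8.

8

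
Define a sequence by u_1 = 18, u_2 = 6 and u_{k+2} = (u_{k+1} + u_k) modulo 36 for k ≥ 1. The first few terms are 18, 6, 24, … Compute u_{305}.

Computing terms: u_1 = 18, u_2 = 6, u_3 = 24, u_4 = 30, u_5 = 18, u_6 = 12, u_7 = 30, u_8 = 6, u_9 = 0, u_{10} = 6, u_{11} = 6, u_{12} = 12, u_{13} = 18, u_{14} = 30, u_{15} = 12, u_{16} = 6, u_{17} = 18, u_{18} = 24, u_{19} = 6, u_{20} = 30, u_{21} = 0, u_{22} = 30, u_{23} = 30, u_{24} = 24, u_{25} = 18, u_{26} = 6.
Since (u_{25}, u_{26}) = (u_1, u_2) = (18, 6) (two consecutive terms determine the rest), the sequence is periodic with period 24.
(305 - 1) mod 24 = 16, so u_{305} = u_{17} = 18.

18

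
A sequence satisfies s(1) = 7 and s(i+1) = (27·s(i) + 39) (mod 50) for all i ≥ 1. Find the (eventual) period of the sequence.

Computing terms: s(1) = 7,  s(2) = 28,  s(3) = 45,  s(4) = 4,  s(5) = 47,  s(6) = 8,  s(7) = 5,  s(8) = 24,  s(9) = 37,  s(10) = 38,  s(11) = 15,  s(12) = 44,  s(13) = 27,  s(14) = 18,  s(15) = 25,  s(16) = 14,  s(17) = 17,  s(18) = 48,  s(19) = 35,  s(20) = 34,  s(21) = 7.
Since s(21) = s(1) = 7, the sequence is periodic with period 20.

20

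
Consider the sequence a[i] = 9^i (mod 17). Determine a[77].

a[0] = 1, a[1] = 9, a[2] = 13, a[3] = 15, a[4] = 16, a[5] = 8, a[6] = 4, a[7] = 2, a[8] = 1.
Since a[8] = a[0] = 1, the sequence is periodic with period 8.
(77 - 0) mod 8 = 5, so a[77] = a[5] = 8.

8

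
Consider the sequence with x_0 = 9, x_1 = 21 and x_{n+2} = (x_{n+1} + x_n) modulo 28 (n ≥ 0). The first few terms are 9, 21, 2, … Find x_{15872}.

2

x_0 = 9, x_1 = 21, x_2 = 2, x_3 = 23, x_4 = 25, x_5 = 20, x_6 = 17, x_7 = 9, x_8 = 26, x_9 = 7, x_{10} = 5, x_{11} = 12, x_{12} = 17, x_{13} = 1, x_{14} = 18, x_{15} = 19, x_{16} = 9, x_{17} = 0, x_{18} = 9, x_{19} = 9, x_{20} = 18, x_{21} = 27, x_{22} = 17, x_{23} = 16, x_{24} = 5, x_{25} = 21, x_{26} = 26, x_{27} = 19, x_{28} = 17, x_{29} = 8, x_{30} = 25, x_{31} = 5, x_{32} = 2, x_{33} = 7, x_{34} = 9, x_{35} = 16, x_{36} = 25, x_{37} = 13, x_{38} = 10, x_{39} = 23, x_{40} = 5, x_{41} = 0, x_{42} = 5, x_{43} = 5, x_{44} = 10, x_{45} = 15, x_{46} = 25, x_{47} = 12, x_{48} = 9, x_{49} = 21.
The sequence repeats with period 48.
So x_{15872} = x_{0 + ((15872-0) mod 48)} = x_{32} = 2.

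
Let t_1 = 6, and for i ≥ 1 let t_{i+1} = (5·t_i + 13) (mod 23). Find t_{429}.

Listing terms: t_1 = 6; t_2 = 20; t_3 = 21; t_4 = 3; t_5 = 5; t_6 = 15; t_7 = 19; t_8 = 16; t_9 = 1; t_{10} = 18; t_{11} = 11; t_{12} = 22; t_{13} = 8; t_{14} = 7; t_{15} = 2; t_{16} = 0; t_{17} = 13; t_{18} = 9; t_{19} = 12; t_{20} = 4; t_{21} = 10; t_{22} = 17; t_{23} = 6.
The sequence repeats with period 22.
So t_{429} = t_{1 + ((429-1) mod 22)} = t_{11} = 11.

11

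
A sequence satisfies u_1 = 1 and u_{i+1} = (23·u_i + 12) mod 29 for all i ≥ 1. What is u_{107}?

6

u_1 = 1, u_2 = 6, u_3 = 5, u_4 = 11, u_5 = 4, u_6 = 17, u_7 = 26, u_8 = 1.
Since u_8 = u_1 = 1, the sequence is periodic with period 7.
So u_{107} = u_{1 + ((107-1) mod 7)} = u_2 = 6.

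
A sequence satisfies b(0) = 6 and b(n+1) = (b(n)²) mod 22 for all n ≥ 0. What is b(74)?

20

Computing terms: b(0) = 6; b(1) = 14; b(2) = 20; b(3) = 4; b(4) = 16; b(5) = 14.
Since b(5) = b(1) = 14, the sequence is eventually periodic: after a pre-period of length 1 it cycles with period 4.
For n ≥ 1, b(n) depends only on (n - 1) mod 4. (74 - 1) mod 4 = 1, so b(74) = b(2) = 20.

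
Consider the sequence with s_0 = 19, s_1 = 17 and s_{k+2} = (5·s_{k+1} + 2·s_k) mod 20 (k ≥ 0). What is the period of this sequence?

8

Listing terms: s_0 = 19,  s_1 = 17,  s_2 = 3,  s_3 = 9,  s_4 = 11,  s_5 = 13,  s_6 = 7,  s_7 = 1,  s_8 = 19,  s_9 = 17.
Since (s_8, s_9) = (s_0, s_1) = (19, 17) (two consecutive terms determine the rest), the sequence is periodic with period 8.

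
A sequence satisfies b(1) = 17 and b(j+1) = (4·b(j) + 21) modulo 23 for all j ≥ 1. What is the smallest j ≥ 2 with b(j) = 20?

2

We have b(1) = 17; b(2) = 20; b(3) = 9; b(4) = 11; b(5) = 19; b(6) = 5; b(7) = 18; b(8) = 1; b(9) = 2; b(10) = 6; b(11) = 22; b(12) = 17.
Since b(12) = b(1) = 17, the sequence is periodic with period 11.
The value 20 first appears (with j ≥ 2) at b(2).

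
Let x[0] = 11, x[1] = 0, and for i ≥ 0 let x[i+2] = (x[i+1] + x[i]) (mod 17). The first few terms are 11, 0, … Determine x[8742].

We have x[0] = 11, x[1] = 0, x[2] = 11, x[3] = 11, x[4] = 5, x[5] = 16, x[6] = 4, x[7] = 3, x[8] = 7, x[9] = 10, x[10] = 0, x[11] = 10, x[12] = 10, x[13] = 3, x[14] = 13, x[15] = 16, x[16] = 12, x[17] = 11, x[18] = 6, x[19] = 0, x[20] = 6, x[21] = 6, x[22] = 12, x[23] = 1, x[24] = 13, x[25] = 14, x[26] = 10, x[27] = 7, x[28] = 0, x[29] = 7, x[30] = 7, x[31] = 14, x[32] = 4, x[33] = 1, x[34] = 5, x[35] = 6, x[36] = 11, x[37] = 0.
Since (x[36], x[37]) = (x[0], x[1]) = (11, 0) (two consecutive terms determine the rest), the sequence is periodic with period 36.
(8742 - 0) mod 36 = 30, so x[8742] = x[30] = 7.

7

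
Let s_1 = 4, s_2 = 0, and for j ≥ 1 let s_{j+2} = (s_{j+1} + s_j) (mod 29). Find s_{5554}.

26

Computing terms: s_1 = 4; s_2 = 0; s_3 = 4; s_4 = 4; s_5 = 8; s_6 = 12; s_7 = 20; s_8 = 3; s_9 = 23; s_{10} = 26; s_{11} = 20; s_{12} = 17; s_{13} = 8; s_{14} = 25; s_{15} = 4; s_{16} = 0.
The sequence repeats with period 14.
So s_{5554} = s_{1 + ((5554-1) mod 14)} = s_{10} = 26.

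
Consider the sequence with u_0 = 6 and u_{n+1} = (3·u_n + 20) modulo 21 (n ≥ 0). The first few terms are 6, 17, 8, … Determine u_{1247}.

14

Computing terms: u_0 = 6, u_1 = 17, u_2 = 8, u_3 = 2, u_4 = 5, u_5 = 14, u_6 = 20, u_7 = 17.
Since u_7 = u_1 = 17, the sequence is eventually periodic: after a pre-period of length 1 it cycles with period 6.
For n ≥ 1, u_n depends only on (n - 1) mod 6. (1247 - 1) mod 6 = 4, so u_{1247} = u_5 = 14.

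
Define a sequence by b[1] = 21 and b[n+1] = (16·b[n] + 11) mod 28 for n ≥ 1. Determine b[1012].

7

b[1] = 21; b[2] = 11; b[3] = 19; b[4] = 7; b[5] = 11.
Since b[5] = b[2] = 11, the sequence is eventually periodic: after a pre-period of length 1 it cycles with period 3.
For n ≥ 2, b[n] depends only on (n - 2) mod 3. (1012 - 2) mod 3 = 2, so b[1012] = b[4] = 7.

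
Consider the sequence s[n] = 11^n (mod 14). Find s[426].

1

s[1] = 11, s[2] = 9, s[3] = 1, s[4] = 11.
The sequence repeats with period 3.
(426 - 1) mod 3 = 2, so s[426] = s[3] = 1.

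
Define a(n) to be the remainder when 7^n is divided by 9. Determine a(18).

1

a(0) = 1; a(1) = 7; a(2) = 4; a(3) = 1.
Since a(3) = a(0) = 1, the sequence is periodic with period 3.
(18 - 0) mod 3 = 0, so a(18) = a(0) = 1.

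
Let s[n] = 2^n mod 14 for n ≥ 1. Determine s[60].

8

Listing terms: s[1] = 2; s[2] = 4; s[3] = 8; s[4] = 2.
Since s[4] = s[1] = 2, the sequence is periodic with period 3.
(60 - 1) mod 3 = 2, so s[60] = s[3] = 8.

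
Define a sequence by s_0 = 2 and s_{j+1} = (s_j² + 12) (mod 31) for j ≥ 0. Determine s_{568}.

26

We have s_0 = 2,  s_1 = 16,  s_2 = 20,  s_3 = 9,  s_4 = 0,  s_5 = 12,  s_6 = 1,  s_7 = 13,  s_8 = 26,  s_9 = 6,  s_{10} = 17,  s_{11} = 22,  s_{12} = 0.
Since s_{12} = s_4 = 0, the sequence is eventually periodic: after a pre-period of length 4 it cycles with period 8.
For j ≥ 4, s_j depends only on (j - 4) mod 8. (568 - 4) mod 8 = 4, so s_{568} = s_8 = 26.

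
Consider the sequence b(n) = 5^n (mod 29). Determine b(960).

b(1) = 5, b(2) = 25, b(3) = 9, b(4) = 16, b(5) = 22, b(6) = 23, b(7) = 28, b(8) = 24, b(9) = 4, b(10) = 20, b(11) = 13, b(12) = 7, b(13) = 6, b(14) = 1, b(15) = 5.
The sequence repeats with period 14.
So b(960) = b(1 + ((960-1) mod 14)) = b(8) = 24.

24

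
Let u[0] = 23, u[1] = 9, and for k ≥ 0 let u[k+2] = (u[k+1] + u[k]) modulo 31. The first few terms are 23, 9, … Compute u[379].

0

u[0] = 23, u[1] = 9, u[2] = 1, u[3] = 10, u[4] = 11, u[5] = 21, u[6] = 1, u[7] = 22, u[8] = 23, u[9] = 14, u[10] = 6, u[11] = 20, u[12] = 26, u[13] = 15, u[14] = 10, u[15] = 25, u[16] = 4, u[17] = 29, u[18] = 2, u[19] = 0, u[20] = 2, u[21] = 2, u[22] = 4, u[23] = 6, u[24] = 10, u[25] = 16, u[26] = 26, u[27] = 11, u[28] = 6, u[29] = 17, u[30] = 23, u[31] = 9.
Since (u[30], u[31]) = (u[0], u[1]) = (23, 9) (two consecutive terms determine the rest), the sequence is periodic with period 30.
(379 - 0) mod 30 = 19, so u[379] = u[19] = 0.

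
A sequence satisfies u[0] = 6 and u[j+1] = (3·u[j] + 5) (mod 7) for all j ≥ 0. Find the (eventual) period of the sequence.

Listing terms: u[0] = 6, u[1] = 2, u[2] = 4, u[3] = 3, u[4] = 0, u[5] = 5, u[6] = 6.
Since u[6] = u[0] = 6, the sequence is periodic with period 6.

6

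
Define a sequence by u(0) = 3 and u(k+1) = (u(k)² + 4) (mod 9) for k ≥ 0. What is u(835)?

Listing terms: u(0) = 3; u(1) = 4; u(2) = 2; u(3) = 8; u(4) = 5; u(5) = 2.
Since u(5) = u(2) = 2, the sequence is eventually periodic: after a pre-period of length 2 it cycles with period 3.
For k ≥ 2, u(k) depends only on (k - 2) mod 3. (835 - 2) mod 3 = 2, so u(835) = u(4) = 5.

5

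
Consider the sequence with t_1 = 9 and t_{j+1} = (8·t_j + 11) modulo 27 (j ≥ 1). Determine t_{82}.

11

We have t_1 = 9; t_2 = 2; t_3 = 0; t_4 = 11; t_5 = 18; t_6 = 20; t_7 = 9.
Since t_7 = t_1 = 9, the sequence is periodic with period 6.
(82 - 1) mod 6 = 3, so t_{82} = t_4 = 11.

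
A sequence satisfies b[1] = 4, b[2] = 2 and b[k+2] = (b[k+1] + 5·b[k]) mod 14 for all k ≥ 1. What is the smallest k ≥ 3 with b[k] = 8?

We have b[1] = 4,  b[2] = 2,  b[3] = 8,  b[4] = 4,  b[5] = 2.
The sequence repeats with period 3.
The value 8 first appears (with k ≥ 3) at b[3].

3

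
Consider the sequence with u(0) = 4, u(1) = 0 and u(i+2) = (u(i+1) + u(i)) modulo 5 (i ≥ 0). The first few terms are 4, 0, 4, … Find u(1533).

1

u(0) = 4,  u(1) = 0,  u(2) = 4,  u(3) = 4,  u(4) = 3,  u(5) = 2,  u(6) = 0,  u(7) = 2,  u(8) = 2,  u(9) = 4,  u(10) = 1,  u(11) = 0,  u(12) = 1,  u(13) = 1,  u(14) = 2,  u(15) = 3,  u(16) = 0,  u(17) = 3,  u(18) = 3,  u(19) = 1,  u(20) = 4,  u(21) = 0.
Since (u(20), u(21)) = (u(0), u(1)) = (4, 0) (two consecutive terms determine the rest), the sequence is periodic with period 20.
(1533 - 0) mod 20 = 13, so u(1533) = u(13) = 1.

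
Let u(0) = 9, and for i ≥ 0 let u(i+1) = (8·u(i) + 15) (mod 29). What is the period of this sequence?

28

Computing terms: u(0) = 9,  u(1) = 0,  u(2) = 15,  u(3) = 19,  u(4) = 22,  u(5) = 17,  u(6) = 6,  u(7) = 5,  u(8) = 26,  u(9) = 20,  u(10) = 1,  u(11) = 23,  u(12) = 25,  u(13) = 12,  u(14) = 24,  u(15) = 4,  u(16) = 18,  u(17) = 14,  u(18) = 11,  u(19) = 16,  u(20) = 27,  u(21) = 28,  u(22) = 7,  u(23) = 13,  u(24) = 3,  u(25) = 10,  u(26) = 8,  u(27) = 21,  u(28) = 9.
The sequence repeats with period 28.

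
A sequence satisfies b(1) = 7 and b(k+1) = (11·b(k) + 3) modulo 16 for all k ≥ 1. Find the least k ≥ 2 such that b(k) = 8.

6

b(1) = 7,  b(2) = 0,  b(3) = 3,  b(4) = 4,  b(5) = 15,  b(6) = 8,  b(7) = 11,  b(8) = 12,  b(9) = 7.
Since b(9) = b(1) = 7, the sequence is periodic with period 8.
The value 8 first appears (with k ≥ 2) at b(6).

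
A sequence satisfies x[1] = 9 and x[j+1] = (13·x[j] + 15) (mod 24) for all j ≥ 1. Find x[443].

Listing terms: x[1] = 9,  x[2] = 12,  x[3] = 3,  x[4] = 6,  x[5] = 21,  x[6] = 0,  x[7] = 15,  x[8] = 18,  x[9] = 9.
The sequence repeats with period 8.
So x[443] = x[1 + ((443-1) mod 8)] = x[3] = 3.

3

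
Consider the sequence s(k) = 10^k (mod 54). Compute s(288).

28

Computing terms: s(1) = 10; s(2) = 46; s(3) = 28; s(4) = 10.
Since s(4) = s(1) = 10, the sequence is periodic with period 3.
(288 - 1) mod 3 = 2, so s(288) = s(3) = 28.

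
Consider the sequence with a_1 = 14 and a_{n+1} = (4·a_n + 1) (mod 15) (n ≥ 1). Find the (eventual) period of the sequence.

Listing terms: a_1 = 14,  a_2 = 12,  a_3 = 4,  a_4 = 2,  a_5 = 9,  a_6 = 7,  a_7 = 14.
Since a_7 = a_1 = 14, the sequence is periodic with period 6.

6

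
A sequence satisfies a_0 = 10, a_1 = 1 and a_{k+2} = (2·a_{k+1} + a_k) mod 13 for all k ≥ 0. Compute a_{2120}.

a_0 = 10; a_1 = 1; a_2 = 12; a_3 = 12; a_4 = 10; a_5 = 6; a_6 = 9; a_7 = 11; a_8 = 5; a_9 = 8; a_{10} = 8; a_{11} = 11; a_{12} = 4; a_{13} = 6; a_{14} = 3; a_{15} = 12; a_{16} = 1; a_{17} = 1; a_{18} = 3; a_{19} = 7; a_{20} = 4; a_{21} = 2; a_{22} = 8; a_{23} = 5; a_{24} = 5; a_{25} = 2; a_{26} = 9; a_{27} = 7; a_{28} = 10; a_{29} = 1.
Since (a_{28}, a_{29}) = (a_0, a_1) = (10, 1) (two consecutive terms determine the rest), the sequence is periodic with period 28.
(2120 - 0) mod 28 = 20, so a_{2120} = a_{20} = 4.

4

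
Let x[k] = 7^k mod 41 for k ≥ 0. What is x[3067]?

We have x[0] = 1,  x[1] = 7,  x[2] = 8,  x[3] = 15,  x[4] = 23,  x[5] = 38,  x[6] = 20,  x[7] = 17,  x[8] = 37,  x[9] = 13,  x[10] = 9,  x[11] = 22,  x[12] = 31,  x[13] = 12,  x[14] = 2,  x[15] = 14,  x[16] = 16,  x[17] = 30,  x[18] = 5,  x[19] = 35,  x[20] = 40,  x[21] = 34,  x[22] = 33,  x[23] = 26,  x[24] = 18,  x[25] = 3,  x[26] = 21,  x[27] = 24,  x[28] = 4,  x[29] = 28,  x[30] = 32,  x[31] = 19,  x[32] = 10,  x[33] = 29,  x[34] = 39,  x[35] = 27,  x[36] = 25,  x[37] = 11,  x[38] = 36,  x[39] = 6,  x[40] = 1.
The sequence repeats with period 40.
(3067 - 0) mod 40 = 27, so x[3067] = x[27] = 24.

24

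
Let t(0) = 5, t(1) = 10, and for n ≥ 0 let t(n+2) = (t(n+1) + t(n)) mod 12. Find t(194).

3

Listing terms: t(0) = 5,  t(1) = 10,  t(2) = 3,  t(3) = 1,  t(4) = 4,  t(5) = 5,  t(6) = 9,  t(7) = 2,  t(8) = 11,  t(9) = 1,  t(10) = 0,  t(11) = 1,  t(12) = 1,  t(13) = 2,  t(14) = 3,  t(15) = 5,  t(16) = 8,  t(17) = 1,  t(18) = 9,  t(19) = 10,  t(20) = 7,  t(21) = 5,  t(22) = 0,  t(23) = 5,  t(24) = 5,  t(25) = 10.
The sequence repeats with period 24.
So t(194) = t(0 + ((194-0) mod 24)) = t(2) = 3.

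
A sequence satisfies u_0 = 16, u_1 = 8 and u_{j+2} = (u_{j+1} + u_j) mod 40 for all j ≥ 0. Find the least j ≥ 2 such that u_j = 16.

Computing terms: u_0 = 16,  u_1 = 8,  u_2 = 24,  u_3 = 32,  u_4 = 16,  u_5 = 8.
Since (u_4, u_5) = (u_0, u_1) = (16, 8) (two consecutive terms determine the rest), the sequence is periodic with period 4.
The value 16 next appears (with j ≥ 2) at u_4.

4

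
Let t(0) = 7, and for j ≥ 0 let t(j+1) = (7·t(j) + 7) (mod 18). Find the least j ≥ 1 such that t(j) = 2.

1

Listing terms: t(0) = 7; t(1) = 2; t(2) = 3; t(3) = 10; t(4) = 5; t(5) = 6; t(6) = 13; t(7) = 8; t(8) = 9; t(9) = 16; t(10) = 11; t(11) = 12; t(12) = 1; t(13) = 14; t(14) = 15; t(15) = 4; t(16) = 17; t(17) = 0; t(18) = 7.
The sequence repeats with period 18.
The value 2 first appears (with j ≥ 1) at t(1).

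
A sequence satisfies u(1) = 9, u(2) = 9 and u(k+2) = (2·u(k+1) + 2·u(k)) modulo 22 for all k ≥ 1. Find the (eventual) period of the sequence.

We have u(1) = 9,  u(2) = 9,  u(3) = 14,  u(4) = 2,  u(5) = 10,  u(6) = 2,  u(7) = 2,  u(8) = 8,  u(9) = 20,  u(10) = 12,  u(11) = 20,  u(12) = 20,  u(13) = 14,  u(14) = 2.
Since (u(13), u(14)) = (u(3), u(4)) = (14, 2) (two consecutive terms determine the rest), the sequence is eventually periodic: after a pre-period of length 2 it cycles with period 10.

10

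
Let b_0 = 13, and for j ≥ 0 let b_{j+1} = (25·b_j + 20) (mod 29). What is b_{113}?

Computing terms: b_0 = 13, b_1 = 26, b_2 = 3, b_3 = 8, b_4 = 17, b_5 = 10, b_6 = 9, b_7 = 13.
The sequence repeats with period 7.
(113 - 0) mod 7 = 1, so b_{113} = b_1 = 26.

26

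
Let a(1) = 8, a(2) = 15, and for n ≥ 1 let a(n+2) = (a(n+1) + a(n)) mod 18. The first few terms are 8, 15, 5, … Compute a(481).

8

Computing terms: a(1) = 8,  a(2) = 15,  a(3) = 5,  a(4) = 2,  a(5) = 7,  a(6) = 9,  a(7) = 16,  a(8) = 7,  a(9) = 5,  a(10) = 12,  a(11) = 17,  a(12) = 11,  a(13) = 10,  a(14) = 3,  a(15) = 13,  a(16) = 16,  a(17) = 11,  a(18) = 9,  a(19) = 2,  a(20) = 11,  a(21) = 13,  a(22) = 6,  a(23) = 1,  a(24) = 7,  a(25) = 8,  a(26) = 15.
The sequence repeats with period 24.
(481 - 1) mod 24 = 0, so a(481) = a(1) = 8.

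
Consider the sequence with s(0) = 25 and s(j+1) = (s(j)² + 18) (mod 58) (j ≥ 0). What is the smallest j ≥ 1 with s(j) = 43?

Computing terms: s(0) = 25, s(1) = 5, s(2) = 43, s(3) = 11, s(4) = 23, s(5) = 25.
The sequence repeats with period 5.
The value 43 first appears (with j ≥ 1) at s(2).

2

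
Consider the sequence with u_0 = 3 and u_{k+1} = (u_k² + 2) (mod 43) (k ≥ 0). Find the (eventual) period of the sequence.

5

u_0 = 3,  u_1 = 11,  u_2 = 37,  u_3 = 38,  u_4 = 27,  u_5 = 0,  u_6 = 2,  u_7 = 6,  u_8 = 38.
Since u_8 = u_3 = 38, the sequence is eventually periodic: after a pre-period of length 3 it cycles with period 5.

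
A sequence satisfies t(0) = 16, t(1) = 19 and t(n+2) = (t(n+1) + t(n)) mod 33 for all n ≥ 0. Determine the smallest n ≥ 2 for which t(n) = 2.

2

We have t(0) = 16,  t(1) = 19,  t(2) = 2,  t(3) = 21,  t(4) = 23,  t(5) = 11,  t(6) = 1,  t(7) = 12,  t(8) = 13,  t(9) = 25,  t(10) = 5,  t(11) = 30,  t(12) = 2,  t(13) = 32,  t(14) = 1,  t(15) = 0,  t(16) = 1,  t(17) = 1,  t(18) = 2,  t(19) = 3,  t(20) = 5,  t(21) = 8,  t(22) = 13,  t(23) = 21,  t(24) = 1,  t(25) = 22,  t(26) = 23,  t(27) = 12,  t(28) = 2,  t(29) = 14,  t(30) = 16,  t(31) = 30,  t(32) = 13,  t(33) = 10,  t(34) = 23,  t(35) = 0,  t(36) = 23,  t(37) = 23,  t(38) = 13,  t(39) = 3,  t(40) = 16,  t(41) = 19.
Since (t(40), t(41)) = (t(0), t(1)) = (16, 19) (two consecutive terms determine the rest), the sequence is periodic with period 40.
The value 2 first appears (with n ≥ 2) at t(2).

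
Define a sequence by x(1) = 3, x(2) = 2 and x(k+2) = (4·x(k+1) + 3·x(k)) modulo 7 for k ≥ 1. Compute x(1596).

6

We have x(1) = 3; x(2) = 2; x(3) = 3; x(4) = 4; x(5) = 4; x(6) = 0; x(7) = 5; x(8) = 6; x(9) = 4; x(10) = 6; x(11) = 1; x(12) = 1; x(13) = 0; x(14) = 3; x(15) = 5; x(16) = 1; x(17) = 5; x(18) = 2; x(19) = 2; x(20) = 0; x(21) = 6; x(22) = 3; x(23) = 2.
The sequence repeats with period 21.
So x(1596) = x(1 + ((1596-1) mod 21)) = x(21) = 6.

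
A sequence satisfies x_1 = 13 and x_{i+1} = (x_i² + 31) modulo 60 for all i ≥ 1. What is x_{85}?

Computing terms: x_1 = 13, x_2 = 20, x_3 = 11, x_4 = 32, x_5 = 35, x_6 = 56, x_7 = 47, x_8 = 20.
Since x_8 = x_2 = 20, the sequence is eventually periodic: after a pre-period of length 1 it cycles with period 6.
For i ≥ 2, x_i depends only on (i - 2) mod 6. (85 - 2) mod 6 = 5, so x_{85} = x_7 = 47.

47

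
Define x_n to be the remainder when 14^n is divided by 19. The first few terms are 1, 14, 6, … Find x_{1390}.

17

x_0 = 1,  x_1 = 14,  x_2 = 6,  x_3 = 8,  x_4 = 17,  x_5 = 10,  x_6 = 7,  x_7 = 3,  x_8 = 4,  x_9 = 18,  x_{10} = 5,  x_{11} = 13,  x_{12} = 11,  x_{13} = 2,  x_{14} = 9,  x_{15} = 12,  x_{16} = 16,  x_{17} = 15,  x_{18} = 1.
The sequence repeats with period 18.
(1390 - 0) mod 18 = 4, so x_{1390} = x_4 = 17.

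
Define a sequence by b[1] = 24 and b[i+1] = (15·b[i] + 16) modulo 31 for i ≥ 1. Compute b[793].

b[1] = 24; b[2] = 4; b[3] = 14; b[4] = 9; b[5] = 27; b[6] = 18; b[7] = 7; b[8] = 28; b[9] = 2; b[10] = 15; b[11] = 24.
The sequence repeats with period 10.
So b[793] = b[1 + ((793-1) mod 10)] = b[3] = 14.

14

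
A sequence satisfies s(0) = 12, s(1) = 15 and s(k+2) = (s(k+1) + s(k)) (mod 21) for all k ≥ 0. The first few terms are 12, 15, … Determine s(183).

18

s(0) = 12, s(1) = 15, s(2) = 6, s(3) = 0, s(4) = 6, s(5) = 6, s(6) = 12, s(7) = 18, s(8) = 9, s(9) = 6, s(10) = 15, s(11) = 0, s(12) = 15, s(13) = 15, s(14) = 9, s(15) = 3, s(16) = 12, s(17) = 15.
The sequence repeats with period 16.
So s(183) = s(0 + ((183-0) mod 16)) = s(7) = 18.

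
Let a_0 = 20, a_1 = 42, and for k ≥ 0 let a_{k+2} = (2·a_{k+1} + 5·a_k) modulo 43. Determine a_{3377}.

a_0 = 20, a_1 = 42, a_2 = 12, a_3 = 19, a_4 = 12, a_5 = 33, a_6 = 40, a_7 = 30, a_8 = 2, a_9 = 25, a_{10} = 17, a_{11} = 30, a_{12} = 16, a_{13} = 10, a_{14} = 14, a_{15} = 35, a_{16} = 11, a_{17} = 25, a_{18} = 19, a_{19} = 34, a_{20} = 34, a_{21} = 23, a_{22} = 1, a_{23} = 31, a_{24} = 24, a_{25} = 31, a_{26} = 10, a_{27} = 3, a_{28} = 13, a_{29} = 41, a_{30} = 18, a_{31} = 26, a_{32} = 13, a_{33} = 27, a_{34} = 33, a_{35} = 29, a_{36} = 8, a_{37} = 32, a_{38} = 18, a_{39} = 24, a_{40} = 9, a_{41} = 9, a_{42} = 20, a_{43} = 42.
Since (a_{42}, a_{43}) = (a_0, a_1) = (20, 42) (two consecutive terms determine the rest), the sequence is periodic with period 42.
(3377 - 0) mod 42 = 17, so a_{3377} = a_{17} = 25.

25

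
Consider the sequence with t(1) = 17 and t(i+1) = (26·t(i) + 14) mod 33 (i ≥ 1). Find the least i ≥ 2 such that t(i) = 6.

6

We have t(1) = 17, t(2) = 27, t(3) = 23, t(4) = 18, t(5) = 20, t(6) = 6, t(7) = 5, t(8) = 12, t(9) = 29, t(10) = 9, t(11) = 17.
Since t(11) = t(1) = 17, the sequence is periodic with period 10.
The value 6 first appears (with i ≥ 2) at t(6).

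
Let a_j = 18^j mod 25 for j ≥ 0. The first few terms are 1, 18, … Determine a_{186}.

a_0 = 1, a_1 = 18, a_2 = 24, a_3 = 7, a_4 = 1.
Since a_4 = a_0 = 1, the sequence is periodic with period 4.
So a_{186} = a_{0 + ((186-0) mod 4)} = a_2 = 24.

24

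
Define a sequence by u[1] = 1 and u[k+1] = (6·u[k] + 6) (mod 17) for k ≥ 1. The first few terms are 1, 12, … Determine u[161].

u[1] = 1, u[2] = 12, u[3] = 10, u[4] = 15, u[5] = 11, u[6] = 4, u[7] = 13, u[8] = 16, u[9] = 0, u[10] = 6, u[11] = 8, u[12] = 3, u[13] = 7, u[14] = 14, u[15] = 5, u[16] = 2, u[17] = 1.
The sequence repeats with period 16.
So u[161] = u[1 + ((161-1) mod 16)] = u[1] = 1.

1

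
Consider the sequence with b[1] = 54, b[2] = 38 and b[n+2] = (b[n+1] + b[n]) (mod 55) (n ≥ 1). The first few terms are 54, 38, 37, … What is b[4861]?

54

Computing terms: b[1] = 54,  b[2] = 38,  b[3] = 37,  b[4] = 20,  b[5] = 2,  b[6] = 22,  b[7] = 24,  b[8] = 46,  b[9] = 15,  b[10] = 6,  b[11] = 21,  b[12] = 27,  b[13] = 48,  b[14] = 20,  b[15] = 13,  b[16] = 33,  b[17] = 46,  b[18] = 24,  b[19] = 15,  b[20] = 39,  b[21] = 54,  b[22] = 38.
The sequence repeats with period 20.
(4861 - 1) mod 20 = 0, so b[4861] = b[1] = 54.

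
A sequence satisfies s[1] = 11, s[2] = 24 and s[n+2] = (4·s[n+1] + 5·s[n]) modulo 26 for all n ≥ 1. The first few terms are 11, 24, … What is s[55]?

We have s[1] = 11, s[2] = 24, s[3] = 21, s[4] = 22, s[5] = 11, s[6] = 24.
Since (s[5], s[6]) = (s[1], s[2]) = (11, 24) (two consecutive terms determine the rest), the sequence is periodic with period 4.
So s[55] = s[1 + ((55-1) mod 4)] = s[3] = 21.

21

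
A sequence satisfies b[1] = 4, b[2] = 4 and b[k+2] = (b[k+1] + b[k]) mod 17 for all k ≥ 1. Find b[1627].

Listing terms: b[1] = 4; b[2] = 4; b[3] = 8; b[4] = 12; b[5] = 3; b[6] = 15; b[7] = 1; b[8] = 16; b[9] = 0; b[10] = 16; b[11] = 16; b[12] = 15; b[13] = 14; b[14] = 12; b[15] = 9; b[16] = 4; b[17] = 13; b[18] = 0; b[19] = 13; b[20] = 13; b[21] = 9; b[22] = 5; b[23] = 14; b[24] = 2; b[25] = 16; b[26] = 1; b[27] = 0; b[28] = 1; b[29] = 1; b[30] = 2; b[31] = 3; b[32] = 5; b[33] = 8; b[34] = 13; b[35] = 4; b[36] = 0; b[37] = 4; b[38] = 4.
Since (b[37], b[38]) = (b[1], b[2]) = (4, 4) (two consecutive terms determine the rest), the sequence is periodic with period 36.
(1627 - 1) mod 36 = 6, so b[1627] = b[7] = 1.

1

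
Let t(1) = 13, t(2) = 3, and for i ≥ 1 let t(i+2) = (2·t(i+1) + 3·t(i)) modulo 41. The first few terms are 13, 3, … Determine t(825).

13

Listing terms: t(1) = 13; t(2) = 3; t(3) = 4; t(4) = 17; t(5) = 5; t(6) = 20; t(7) = 14; t(8) = 6; t(9) = 13; t(10) = 3.
The sequence repeats with period 8.
So t(825) = t(1 + ((825-1) mod 8)) = t(1) = 13.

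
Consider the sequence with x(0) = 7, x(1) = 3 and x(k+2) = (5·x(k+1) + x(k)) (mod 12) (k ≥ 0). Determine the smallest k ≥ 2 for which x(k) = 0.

5

We have x(0) = 7, x(1) = 3, x(2) = 10, x(3) = 5, x(4) = 11, x(5) = 0, x(6) = 11, x(7) = 7, x(8) = 10, x(9) = 9, x(10) = 7, x(11) = 8, x(12) = 11, x(13) = 3, x(14) = 2, x(15) = 1, x(16) = 7, x(17) = 0, x(18) = 7, x(19) = 11, x(20) = 2, x(21) = 9, x(22) = 11, x(23) = 4, x(24) = 7, x(25) = 3.
The sequence repeats with period 24.
The value 0 first appears (with k ≥ 2) at x(5).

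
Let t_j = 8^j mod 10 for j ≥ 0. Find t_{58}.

4

t_0 = 1,  t_1 = 8,  t_2 = 4,  t_3 = 2,  t_4 = 6,  t_5 = 8.
Since t_5 = t_1 = 8, the sequence is eventually periodic: after a pre-period of length 1 it cycles with period 4.
For j ≥ 1, t_j depends only on (j - 1) mod 4. (58 - 1) mod 4 = 1, so t_{58} = t_2 = 4.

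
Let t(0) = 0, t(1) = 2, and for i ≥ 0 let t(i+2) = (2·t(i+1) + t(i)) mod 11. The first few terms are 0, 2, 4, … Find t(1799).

2

t(0) = 0,  t(1) = 2,  t(2) = 4,  t(3) = 10,  t(4) = 2,  t(5) = 3,  t(6) = 8,  t(7) = 8,  t(8) = 2,  t(9) = 1,  t(10) = 4,  t(11) = 9,  t(12) = 0,  t(13) = 9,  t(14) = 7,  t(15) = 1,  t(16) = 9,  t(17) = 8,  t(18) = 3,  t(19) = 3,  t(20) = 9,  t(21) = 10,  t(22) = 7,  t(23) = 2,  t(24) = 0,  t(25) = 2.
Since (t(24), t(25)) = (t(0), t(1)) = (0, 2) (two consecutive terms determine the rest), the sequence is periodic with period 24.
(1799 - 0) mod 24 = 23, so t(1799) = t(23) = 2.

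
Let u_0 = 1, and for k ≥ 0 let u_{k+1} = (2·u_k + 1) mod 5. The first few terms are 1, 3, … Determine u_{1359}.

0

Computing terms: u_0 = 1, u_1 = 3, u_2 = 2, u_3 = 0, u_4 = 1.
The sequence repeats with period 4.
(1359 - 0) mod 4 = 3, so u_{1359} = u_3 = 0.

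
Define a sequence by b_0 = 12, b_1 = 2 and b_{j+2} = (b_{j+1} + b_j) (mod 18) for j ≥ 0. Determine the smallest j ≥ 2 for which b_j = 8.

We have b_0 = 12, b_1 = 2, b_2 = 14, b_3 = 16, b_4 = 12, b_5 = 10, b_6 = 4, b_7 = 14, b_8 = 0, b_9 = 14, b_{10} = 14, b_{11} = 10, b_{12} = 6, b_{13} = 16, b_{14} = 4, b_{15} = 2, b_{16} = 6, b_{17} = 8, b_{18} = 14, b_{19} = 4, b_{20} = 0, b_{21} = 4, b_{22} = 4, b_{23} = 8, b_{24} = 12, b_{25} = 2.
Since (b_{24}, b_{25}) = (b_0, b_1) = (12, 2) (two consecutive terms determine the rest), the sequence is periodic with period 24.
The value 8 first appears (with j ≥ 2) at b_{17}.

17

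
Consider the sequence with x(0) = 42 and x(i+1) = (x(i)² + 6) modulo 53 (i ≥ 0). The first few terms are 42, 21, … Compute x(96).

Listing terms: x(0) = 42,  x(1) = 21,  x(2) = 23,  x(3) = 5,  x(4) = 31,  x(5) = 13,  x(6) = 16,  x(7) = 50,  x(8) = 15,  x(9) = 19,  x(10) = 49,  x(11) = 22,  x(12) = 13.
Since x(12) = x(5) = 13, the sequence is eventually periodic: after a pre-period of length 5 it cycles with period 7.
For i ≥ 5, x(i) depends only on (i - 5) mod 7. (96 - 5) mod 7 = 0, so x(96) = x(5) = 13.

13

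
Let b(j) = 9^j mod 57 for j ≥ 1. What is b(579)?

45

b(1) = 9, b(2) = 24, b(3) = 45, b(4) = 6, b(5) = 54, b(6) = 30, b(7) = 42, b(8) = 36, b(9) = 39, b(10) = 9.
Since b(10) = b(1) = 9, the sequence is periodic with period 9.
(579 - 1) mod 9 = 2, so b(579) = b(3) = 45.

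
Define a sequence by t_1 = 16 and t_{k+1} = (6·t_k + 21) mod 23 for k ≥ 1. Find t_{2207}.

22

t_1 = 16, t_2 = 2, t_3 = 10, t_4 = 12, t_5 = 1, t_6 = 4, t_7 = 22, t_8 = 15, t_9 = 19, t_{10} = 20, t_{11} = 3, t_{12} = 16.
Since t_{12} = t_1 = 16, the sequence is periodic with period 11.
(2207 - 1) mod 11 = 6, so t_{2207} = t_7 = 22.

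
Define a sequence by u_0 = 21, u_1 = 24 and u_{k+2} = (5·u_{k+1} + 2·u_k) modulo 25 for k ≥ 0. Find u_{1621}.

1

u_0 = 21,  u_1 = 24,  u_2 = 12,  u_3 = 8,  u_4 = 14,  u_5 = 11,  u_6 = 8,  u_7 = 12,  u_8 = 1,  u_9 = 4,  u_{10} = 22,  u_{11} = 18,  u_{12} = 9,  u_{13} = 6,  u_{14} = 23,  u_{15} = 2,  u_{16} = 6,  u_{17} = 9,  u_{18} = 7,  u_{19} = 3,  u_{20} = 4,  u_{21} = 1,  u_{22} = 13,  u_{23} = 17,  u_{24} = 11,  u_{25} = 14,  u_{26} = 17,  u_{27} = 13,  u_{28} = 24,  u_{29} = 21,  u_{30} = 3,  u_{31} = 7,  u_{32} = 16,  u_{33} = 19,  u_{34} = 2,  u_{35} = 23,  u_{36} = 19,  u_{37} = 16,  u_{38} = 18,  u_{39} = 22,  u_{40} = 21,  u_{41} = 24.
Since (u_{40}, u_{41}) = (u_0, u_1) = (21, 24) (two consecutive terms determine the rest), the sequence is periodic with period 40.
So u_{1621} = u_{0 + ((1621-0) mod 40)} = u_{21} = 1.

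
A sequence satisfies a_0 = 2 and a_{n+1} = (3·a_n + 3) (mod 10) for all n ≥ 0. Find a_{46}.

0

Computing terms: a_0 = 2, a_1 = 9, a_2 = 0, a_3 = 3, a_4 = 2.
Since a_4 = a_0 = 2, the sequence is periodic with period 4.
So a_{46} = a_{0 + ((46-0) mod 4)} = a_2 = 0.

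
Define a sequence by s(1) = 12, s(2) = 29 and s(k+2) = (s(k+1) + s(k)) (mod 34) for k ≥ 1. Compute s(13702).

32

Listing terms: s(1) = 12,  s(2) = 29,  s(3) = 7,  s(4) = 2,  s(5) = 9,  s(6) = 11,  s(7) = 20,  s(8) = 31,  s(9) = 17,  s(10) = 14,  s(11) = 31,  s(12) = 11,  s(13) = 8,  s(14) = 19,  s(15) = 27,  s(16) = 12,  s(17) = 5,  s(18) = 17,  s(19) = 22,  s(20) = 5,  s(21) = 27,  s(22) = 32,  s(23) = 25,  s(24) = 23,  s(25) = 14,  s(26) = 3,  s(27) = 17,  s(28) = 20,  s(29) = 3,  s(30) = 23,  s(31) = 26,  s(32) = 15,  s(33) = 7,  s(34) = 22,  s(35) = 29,  s(36) = 17,  s(37) = 12,  s(38) = 29.
Since (s(37), s(38)) = (s(1), s(2)) = (12, 29) (two consecutive terms determine the rest), the sequence is periodic with period 36.
So s(13702) = s(1 + ((13702-1) mod 36)) = s(22) = 32.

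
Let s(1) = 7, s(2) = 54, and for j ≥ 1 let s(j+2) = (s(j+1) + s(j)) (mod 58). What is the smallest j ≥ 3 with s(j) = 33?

22

We have s(1) = 7; s(2) = 54; s(3) = 3; s(4) = 57; s(5) = 2; s(6) = 1; s(7) = 3; s(8) = 4; s(9) = 7; s(10) = 11; s(11) = 18; s(12) = 29; s(13) = 47; s(14) = 18; s(15) = 7; s(16) = 25; s(17) = 32; s(18) = 57; s(19) = 31; s(20) = 30; s(21) = 3; s(22) = 33; s(23) = 36; s(24) = 11; s(25) = 47; s(26) = 0; s(27) = 47; s(28) = 47; s(29) = 36; s(30) = 25; s(31) = 3; s(32) = 28; s(33) = 31; s(34) = 1; s(35) = 32; s(36) = 33; s(37) = 7; s(38) = 40; s(39) = 47; s(40) = 29; s(41) = 18; s(42) = 47; s(43) = 7; s(44) = 54.
Since (s(43), s(44)) = (s(1), s(2)) = (7, 54) (two consecutive terms determine the rest), the sequence is periodic with period 42.
The value 33 first appears (with j ≥ 3) at s(22).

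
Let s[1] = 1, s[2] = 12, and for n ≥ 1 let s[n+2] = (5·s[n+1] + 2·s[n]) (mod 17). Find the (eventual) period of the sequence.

We have s[1] = 1,  s[2] = 12,  s[3] = 11,  s[4] = 11,  s[5] = 9,  s[6] = 16,  s[7] = 13,  s[8] = 12,  s[9] = 1,  s[10] = 12.
The sequence repeats with period 8.

8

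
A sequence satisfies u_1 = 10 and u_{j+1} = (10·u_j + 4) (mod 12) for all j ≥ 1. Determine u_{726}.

u_1 = 10, u_2 = 8, u_3 = 0, u_4 = 4, u_5 = 8.
Since u_5 = u_2 = 8, the sequence is eventually periodic: after a pre-period of length 1 it cycles with period 3.
For j ≥ 2, u_j depends only on (j - 2) mod 3. (726 - 2) mod 3 = 1, so u_{726} = u_3 = 0.

0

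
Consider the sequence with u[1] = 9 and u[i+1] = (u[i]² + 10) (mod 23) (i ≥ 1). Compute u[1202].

18

We have u[1] = 9, u[2] = 22, u[3] = 11, u[4] = 16, u[5] = 13, u[6] = 18, u[7] = 12, u[8] = 16.
Since u[8] = u[4] = 16, the sequence is eventually periodic: after a pre-period of length 3 it cycles with period 4.
For i ≥ 4, u[i] depends only on (i - 4) mod 4. (1202 - 4) mod 4 = 2, so u[1202] = u[6] = 18.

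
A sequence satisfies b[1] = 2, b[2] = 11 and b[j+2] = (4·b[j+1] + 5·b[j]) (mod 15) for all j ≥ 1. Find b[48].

Computing terms: b[1] = 2, b[2] = 11, b[3] = 9, b[4] = 1, b[5] = 4, b[6] = 6, b[7] = 14, b[8] = 11, b[9] = 9.
Since (b[8], b[9]) = (b[2], b[3]) = (11, 9) (two consecutive terms determine the rest), the sequence is eventually periodic: after a pre-period of length 1 it cycles with period 6.
For j ≥ 2, b[j] depends only on (j - 2) mod 6. (48 - 2) mod 6 = 4, so b[48] = b[6] = 6.

6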